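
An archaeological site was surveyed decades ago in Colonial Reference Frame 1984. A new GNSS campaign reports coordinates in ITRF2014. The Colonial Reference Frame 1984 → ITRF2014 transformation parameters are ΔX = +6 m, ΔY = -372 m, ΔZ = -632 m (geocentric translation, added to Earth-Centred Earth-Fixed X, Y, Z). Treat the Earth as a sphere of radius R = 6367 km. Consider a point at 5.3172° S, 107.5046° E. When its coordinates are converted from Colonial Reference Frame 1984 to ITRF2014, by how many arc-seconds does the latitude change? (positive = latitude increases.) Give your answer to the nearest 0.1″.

sin φ = -0.092669, cos φ = 0.995697, sin λ = 0.953693, cos λ = -0.300782.
North component: ΔN = −sin φ cos λ·ΔX − sin φ sin λ·ΔY + cos φ·ΔZ = −(-0.092669)(-0.300782)(6) − (-0.092669)(0.953693)(-372) + (0.995697)(-632) = -662.32 m.
1° of latitude spans πR/180 = 111125 m, so Δφ = -662.32 / 111125 × 3600 = -21.457″.

Δφ = -21.5″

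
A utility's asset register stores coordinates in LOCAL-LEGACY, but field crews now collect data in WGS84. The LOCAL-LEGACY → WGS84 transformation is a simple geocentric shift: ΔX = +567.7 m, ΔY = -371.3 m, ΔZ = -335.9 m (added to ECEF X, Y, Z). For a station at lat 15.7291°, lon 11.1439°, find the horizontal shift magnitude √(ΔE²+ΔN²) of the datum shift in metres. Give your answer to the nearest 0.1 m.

657.0 m

The local east axis at (φ, λ) is (−sin λ, cos λ, 0), so ΔE = −sin(11.1439°)·567.7 + cos(11.1439°)·(-371.3) = -474.02 m.
The local north axis is (−sin φ cos λ, −sin φ sin λ, cos φ), giving ΔN = -150.996 + 19.454 − 323.322 = -454.86 m.
Horizontal magnitude = √(ΔE² + ΔN²) = √((-474.02)² + (-454.86)²) = 656.96 m.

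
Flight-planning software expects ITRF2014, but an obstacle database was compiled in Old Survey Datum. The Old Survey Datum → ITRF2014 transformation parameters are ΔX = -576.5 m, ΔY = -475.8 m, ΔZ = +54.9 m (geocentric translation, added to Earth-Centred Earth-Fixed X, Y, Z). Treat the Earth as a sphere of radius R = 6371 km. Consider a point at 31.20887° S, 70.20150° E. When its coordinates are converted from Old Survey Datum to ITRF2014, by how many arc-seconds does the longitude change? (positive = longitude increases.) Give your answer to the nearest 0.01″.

sin φ = -0.518159, cos φ = 0.855284, sin λ = 0.940890, cos λ = 0.338713.
East component: ΔE = −sin λ·ΔX + cos λ·ΔY = −(0.940890)(-576.5) + (0.338713)(-475.8) = 381.26 m.
1° of latitude spans πR/180 = 111195 m; at latitude φ, 1° of longitude spans that × cos φ = 95103.2 m, so Δλ = 381.26 / 95103.2 × 3600 = 14.432″.

Δλ = 14.43″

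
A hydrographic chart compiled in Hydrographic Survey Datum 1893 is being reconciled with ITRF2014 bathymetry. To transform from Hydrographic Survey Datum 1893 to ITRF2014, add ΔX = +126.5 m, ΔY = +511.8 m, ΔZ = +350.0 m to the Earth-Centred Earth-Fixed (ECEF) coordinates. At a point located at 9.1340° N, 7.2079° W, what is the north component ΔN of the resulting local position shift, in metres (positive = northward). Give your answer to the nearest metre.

ΔN = 336 m

At φ = 9.1340°, λ = -7.2079°: sin φ = 0.158744, cos φ = 0.987320, sin λ = -0.125470, cos λ = 0.992097.
ΔN = −sin φ cos λ·ΔX − sin φ sin λ·ΔY + cos φ·ΔZ = −(0.158744)(0.992097)(126.5) − (0.158744)(-0.125470)(511.8) + (0.987320)(350.0) = 335.83 m.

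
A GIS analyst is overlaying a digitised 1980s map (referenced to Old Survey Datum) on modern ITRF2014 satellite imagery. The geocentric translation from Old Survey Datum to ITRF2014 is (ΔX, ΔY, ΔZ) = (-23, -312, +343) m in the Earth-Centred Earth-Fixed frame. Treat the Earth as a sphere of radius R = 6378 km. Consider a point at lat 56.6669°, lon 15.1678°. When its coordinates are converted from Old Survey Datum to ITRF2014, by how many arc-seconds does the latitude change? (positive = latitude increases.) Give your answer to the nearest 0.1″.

sin φ = 0.835490, cos φ = 0.549506, sin λ = 0.261647, cos λ = 0.965164.
North component: ΔN = −sin φ cos λ·ΔX − sin φ sin λ·ΔY + cos φ·ΔZ = −(0.835490)(0.965164)(-23) − (0.835490)(0.261647)(-312) + (0.549506)(343) = 275.23 m.
1° of latitude spans πR/180 = 111317 m, so Δφ = 275.23 / 111317 × 3600 = 8.901″.

Δφ = 8.9″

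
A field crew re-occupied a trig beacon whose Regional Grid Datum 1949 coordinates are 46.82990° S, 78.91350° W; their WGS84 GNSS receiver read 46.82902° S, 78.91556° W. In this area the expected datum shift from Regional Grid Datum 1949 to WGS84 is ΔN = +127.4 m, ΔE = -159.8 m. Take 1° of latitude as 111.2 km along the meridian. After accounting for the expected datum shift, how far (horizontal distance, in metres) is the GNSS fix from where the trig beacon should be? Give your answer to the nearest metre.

Observed coordinate differences: Δφ = +0.00088°, Δλ = -0.00206°.
Converting to metres (1° lat = 111200 m, cos φ = 0.684167): observed ΔN = 97.9 m, observed ΔE = -156.7 m.
Subtracting the expected shift leaves a residual of 97.9 − (127.4) = -29.5 m north and -156.7 − (-159.8) = 3.1 m east.
Residual distance = √((-29.5)² + 3.1²) = 29.7 m.

30 m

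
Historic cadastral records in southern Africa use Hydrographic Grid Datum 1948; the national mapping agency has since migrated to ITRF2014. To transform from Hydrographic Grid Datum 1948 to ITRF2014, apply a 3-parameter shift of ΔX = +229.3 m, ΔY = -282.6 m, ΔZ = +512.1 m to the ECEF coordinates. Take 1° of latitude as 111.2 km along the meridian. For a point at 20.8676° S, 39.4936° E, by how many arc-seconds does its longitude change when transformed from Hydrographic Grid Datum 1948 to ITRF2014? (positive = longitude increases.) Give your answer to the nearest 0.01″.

Δλ = -12.61″

sin φ = -0.356210, cos φ = 0.934406, sin λ = 0.635992, cos λ = 0.771696.
East component: ΔE = −sin λ·ΔX + cos λ·ΔY = −(0.635992)(229.3) + (0.771696)(-282.6) = -363.91 m.
1° of latitude spans 111200 m; at latitude φ, 1° of longitude spans that × cos φ = 103906.0 m, so Δλ = -363.91 / 103906.0 × 3600 = -12.608″.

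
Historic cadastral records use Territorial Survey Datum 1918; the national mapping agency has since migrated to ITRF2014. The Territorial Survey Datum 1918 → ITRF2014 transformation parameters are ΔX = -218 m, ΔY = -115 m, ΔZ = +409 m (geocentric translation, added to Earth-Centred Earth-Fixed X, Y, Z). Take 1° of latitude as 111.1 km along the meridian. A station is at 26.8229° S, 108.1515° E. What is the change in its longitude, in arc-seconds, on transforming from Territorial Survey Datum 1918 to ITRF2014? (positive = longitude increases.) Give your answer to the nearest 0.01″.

sin φ = -0.451234, cos φ = 0.892406, sin λ = 0.950236, cos λ = -0.311531.
East component: ΔE = −sin λ·ΔX + cos λ·ΔY = −(0.950236)(-218) + (-0.311531)(-115) = 242.98 m.
1° of latitude spans 111100 m; at latitude φ, 1° of longitude spans that × cos φ = 99146.3 m, so Δλ = 242.98 / 99146.3 × 3600 = 8.823″.

Δλ = 8.82″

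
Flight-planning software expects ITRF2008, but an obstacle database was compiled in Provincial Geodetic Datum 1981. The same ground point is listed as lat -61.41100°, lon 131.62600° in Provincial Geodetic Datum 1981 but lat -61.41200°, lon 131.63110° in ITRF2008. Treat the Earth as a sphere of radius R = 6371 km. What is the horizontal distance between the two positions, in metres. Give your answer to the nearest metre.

293 m

Δφ = -61.41200° − -61.41100° = -0.00100°; Δλ = 131.63110° − 131.62600° = +0.00510°.
1° along a meridian = πR/180 = 111195 m.
ΔN = Δφ × 111195 = -111.2 m; ΔE = Δλ × 111195 × cos(-61.41100°) = +0.00510 × 111195 × 0.478523 = 271.4 m.
Distance = √(ΔE² + ΔN²) = √(271.4² + (-111.2)²) = 293.3 m.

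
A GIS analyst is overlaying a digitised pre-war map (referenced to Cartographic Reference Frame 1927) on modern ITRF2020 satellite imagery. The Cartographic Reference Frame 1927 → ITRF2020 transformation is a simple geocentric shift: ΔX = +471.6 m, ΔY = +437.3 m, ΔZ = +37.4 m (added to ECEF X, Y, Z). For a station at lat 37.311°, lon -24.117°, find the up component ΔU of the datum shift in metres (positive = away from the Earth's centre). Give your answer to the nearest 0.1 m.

ΔU = 222.9 m

At φ = 37.311°, λ = -24.117°: sin φ = 0.606141, cos φ = 0.795357, sin λ = -0.408601, cos λ = 0.912713.
ΔU = cos φ cos λ·ΔX + cos φ sin λ·ΔY + sin φ·ΔZ = (0.795357)(0.912713)(471.6) + (0.795357)(-0.408601)(437.3) + (0.606141)(37.4) = 222.90 m.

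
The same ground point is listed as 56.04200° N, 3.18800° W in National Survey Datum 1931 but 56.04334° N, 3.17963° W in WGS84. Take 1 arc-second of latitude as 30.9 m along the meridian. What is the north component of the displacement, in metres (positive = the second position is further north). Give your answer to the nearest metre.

ΔN = 149 m

Δφ = 56.04334° − 56.04200° = +0.00134°; Δλ = -3.17963° − -3.18800° = +0.00837°.
1° of latitude = 3600 × 30.90 = 111240 m.
ΔN = Δφ × 111240 = 149.1 m; ΔE = Δλ × 111240 × cos(56.04200°) = +0.00837 × 111240 × 0.558585 = 520.1 m.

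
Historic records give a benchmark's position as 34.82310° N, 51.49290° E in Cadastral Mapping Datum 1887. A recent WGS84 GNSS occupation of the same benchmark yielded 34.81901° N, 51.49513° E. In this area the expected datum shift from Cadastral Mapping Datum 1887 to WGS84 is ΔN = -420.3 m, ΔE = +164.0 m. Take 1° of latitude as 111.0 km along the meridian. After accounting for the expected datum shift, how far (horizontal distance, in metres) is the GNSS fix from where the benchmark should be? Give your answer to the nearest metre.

Observed coordinate differences: Δφ = -0.00409°, Δλ = +0.00223°.
Converting to metres (1° lat = 111000 m, cos φ = 0.820919): observed ΔN = -454.0 m, observed ΔE = 203.2 m.
Subtracting the expected shift leaves a residual of -454.0 − (-420.3) = -33.7 m north and 203.2 − (164.0) = 39.2 m east.
Residual distance = √((-33.7)² + 39.2²) = 51.7 m.

52 m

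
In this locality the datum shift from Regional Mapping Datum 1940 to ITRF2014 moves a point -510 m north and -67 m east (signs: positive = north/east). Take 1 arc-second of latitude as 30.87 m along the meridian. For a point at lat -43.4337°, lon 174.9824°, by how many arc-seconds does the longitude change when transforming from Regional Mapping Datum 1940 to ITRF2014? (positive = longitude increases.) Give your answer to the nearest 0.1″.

Δλ = -3.0″

At latitude -43.4337°, cos φ = 0.726170.
1″ of longitude at this latitude = 30.87 × cos φ = 22.4169 m, so Δλ = -67.0 / 22.4169 = -2.989″.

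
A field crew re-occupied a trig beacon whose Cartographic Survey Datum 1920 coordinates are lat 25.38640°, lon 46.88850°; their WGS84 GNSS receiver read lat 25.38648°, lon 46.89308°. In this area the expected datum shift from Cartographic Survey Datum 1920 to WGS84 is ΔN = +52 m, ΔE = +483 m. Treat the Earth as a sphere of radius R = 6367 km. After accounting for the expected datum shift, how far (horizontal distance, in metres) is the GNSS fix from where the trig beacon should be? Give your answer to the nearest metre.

49 m

Observed coordinate differences: Δφ = +0.00008°, Δλ = +0.00458°.
Converting to metres (1° lat = 111125 m, cos φ = 0.903437): observed ΔN = 8.9 m, observed ΔE = 459.8 m.
Subtracting the expected shift leaves a residual of 8.9 − (52) = -43.1 m north and 459.8 − (483) = -23.2 m east.
Residual distance = √((-43.1)² + (-23.2)²) = 49.0 m.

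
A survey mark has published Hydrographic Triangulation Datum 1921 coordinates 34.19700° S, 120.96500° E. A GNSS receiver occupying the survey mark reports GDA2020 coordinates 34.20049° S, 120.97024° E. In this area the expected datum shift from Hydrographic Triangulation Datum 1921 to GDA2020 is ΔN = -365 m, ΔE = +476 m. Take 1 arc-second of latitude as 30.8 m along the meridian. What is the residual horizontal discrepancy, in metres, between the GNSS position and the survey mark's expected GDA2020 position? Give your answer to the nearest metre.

22 m

Observed coordinate differences: Δφ = -0.00349°, Δλ = +0.00524°.
Converting to metres (1° lat = 110880 m, cos φ = 0.827110): observed ΔN = -387.0 m, observed ΔE = 480.6 m.
Subtracting the expected shift leaves a residual of -387.0 − (-365) = -22.0 m north and 480.6 − (476) = 4.6 m east.
Residual distance = √((-22.0)² + 4.6²) = 22.4 m.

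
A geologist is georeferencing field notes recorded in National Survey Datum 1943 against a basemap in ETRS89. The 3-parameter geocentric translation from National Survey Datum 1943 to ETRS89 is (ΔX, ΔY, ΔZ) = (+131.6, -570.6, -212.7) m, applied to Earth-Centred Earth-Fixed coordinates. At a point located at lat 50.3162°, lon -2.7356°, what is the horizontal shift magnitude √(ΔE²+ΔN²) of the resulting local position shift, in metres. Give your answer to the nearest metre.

At φ = 50.3162°, λ = -2.7356°: sin φ = 0.769580, cos φ = 0.638550, sin λ = -0.047727, cos λ = 0.998860.
ΔE = −sin λ·ΔX + cos λ·ΔY = −(-0.047727)·(131.6) + (0.998860)·(-570.6) = -563.67 m.
ΔN = −sin φ cos λ·ΔX − sin φ sin λ·ΔY + cos φ·ΔZ = −(0.769580)(0.998860)(131.6) − (0.769580)(-0.047727)(-570.6) + (0.638550)(-212.7) = -257.94 m.
Horizontal magnitude = √(ΔE² + ΔN²) = √((-563.67)² + (-257.94)²) = 619.88 m.

620 m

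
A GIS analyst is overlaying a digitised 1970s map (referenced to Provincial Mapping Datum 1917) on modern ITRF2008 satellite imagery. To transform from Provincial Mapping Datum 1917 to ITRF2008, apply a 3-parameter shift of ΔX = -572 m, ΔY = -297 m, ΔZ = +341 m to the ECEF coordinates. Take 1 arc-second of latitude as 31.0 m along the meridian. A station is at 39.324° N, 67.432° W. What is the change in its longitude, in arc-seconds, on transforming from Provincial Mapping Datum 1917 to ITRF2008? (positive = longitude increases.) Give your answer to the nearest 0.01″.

Δλ = -26.78″

sin φ = 0.633705, cos φ = 0.773575, sin λ = -0.923425, cos λ = 0.383780.
East component: ΔE = −sin λ·ΔX + cos λ·ΔY = −(-0.923425)(-572) + (0.383780)(-297) = -642.18 m.
1° of latitude spans 3600 × 31.00 = 111600 m; at latitude φ, 1° of longitude spans that × cos φ = 86331.0 m, so Δλ = -642.18 / 86331.0 × 3600 = -26.779″.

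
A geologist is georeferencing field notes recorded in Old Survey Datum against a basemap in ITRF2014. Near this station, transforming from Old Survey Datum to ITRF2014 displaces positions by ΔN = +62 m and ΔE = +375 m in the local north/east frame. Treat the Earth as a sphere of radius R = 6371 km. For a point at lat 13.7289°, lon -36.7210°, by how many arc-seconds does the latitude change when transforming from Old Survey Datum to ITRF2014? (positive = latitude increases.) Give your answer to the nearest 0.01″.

On a sphere of radius R, 1 rad of latitude = R, so Δφ = ΔN / R = 62.0 / 6371000 = 9.7316e-06 rad = 2.007″.

Δφ = 2.01″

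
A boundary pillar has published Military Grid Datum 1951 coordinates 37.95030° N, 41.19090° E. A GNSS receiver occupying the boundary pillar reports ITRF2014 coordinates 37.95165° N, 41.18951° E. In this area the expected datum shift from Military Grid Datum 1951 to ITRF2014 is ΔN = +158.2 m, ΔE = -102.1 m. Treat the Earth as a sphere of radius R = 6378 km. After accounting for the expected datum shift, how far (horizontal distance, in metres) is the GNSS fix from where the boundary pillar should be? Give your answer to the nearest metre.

Observed coordinate differences: Δφ = +0.00135°, Δλ = -0.00139°.
Converting to metres (1° lat = 111317 m, cos φ = 0.788544): observed ΔN = 150.3 m, observed ΔE = -122.0 m.
Subtracting the expected shift leaves a residual of 150.3 − (158.2) = -7.9 m north and -122.0 − (-102.1) = -19.9 m east.
Residual distance = √((-7.9)² + (-19.9)²) = 21.4 m.

21 m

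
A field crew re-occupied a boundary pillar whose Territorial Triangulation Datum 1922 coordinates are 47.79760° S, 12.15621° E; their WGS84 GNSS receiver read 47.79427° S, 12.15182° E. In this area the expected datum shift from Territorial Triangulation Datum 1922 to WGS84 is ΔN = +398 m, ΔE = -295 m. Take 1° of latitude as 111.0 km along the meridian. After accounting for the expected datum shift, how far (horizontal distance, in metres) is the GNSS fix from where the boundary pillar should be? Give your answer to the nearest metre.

43 m

Observed coordinate differences: Δφ = +0.00333°, Δλ = -0.00439°.
Converting to metres (1° lat = 111000 m, cos φ = 0.671752): observed ΔN = 369.6 m, observed ΔE = -327.3 m.
Subtracting the expected shift leaves a residual of 369.6 − (398) = -28.4 m north and -327.3 − (-295) = -32.3 m east.
Residual distance = √((-28.4)² + (-32.3)²) = 43.0 m.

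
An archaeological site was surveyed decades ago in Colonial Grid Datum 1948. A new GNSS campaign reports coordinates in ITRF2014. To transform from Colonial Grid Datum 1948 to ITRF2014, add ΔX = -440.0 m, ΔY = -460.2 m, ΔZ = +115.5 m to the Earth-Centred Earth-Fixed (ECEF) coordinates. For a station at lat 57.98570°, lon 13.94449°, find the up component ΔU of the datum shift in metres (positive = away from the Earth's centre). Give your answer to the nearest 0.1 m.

ΔU = -187.2 m

At φ = 57.98570°, λ = 13.94449°: sin φ = 0.847916, cos φ = 0.530131, sin λ = 0.240982, cos λ = 0.970530.
ΔU = cos φ cos λ·ΔX + cos φ sin λ·ΔY + sin φ·ΔZ = (0.530131)(0.970530)(-440.0) + (0.530131)(0.240982)(-460.2) + (0.847916)(115.5) = -187.24 m.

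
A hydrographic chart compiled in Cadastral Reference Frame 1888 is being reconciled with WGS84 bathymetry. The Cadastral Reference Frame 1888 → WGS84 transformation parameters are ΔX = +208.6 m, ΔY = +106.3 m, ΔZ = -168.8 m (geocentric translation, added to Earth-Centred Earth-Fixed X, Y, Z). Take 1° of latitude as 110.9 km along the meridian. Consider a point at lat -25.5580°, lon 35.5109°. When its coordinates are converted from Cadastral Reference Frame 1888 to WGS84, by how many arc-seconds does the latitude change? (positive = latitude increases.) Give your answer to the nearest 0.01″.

sin φ = -0.431425, cos φ = 0.902149, sin λ = 0.580858, cos λ = 0.814005.
North component: ΔN = −sin φ cos λ·ΔX − sin φ sin λ·ΔY + cos φ·ΔZ = −(-0.431425)(0.814005)(208.6) − (-0.431425)(0.580858)(106.3) + (0.902149)(-168.8) = -52.39 m.
1° of latitude spans 110900 m, so Δφ = -52.39 / 110900 × 3600 = -1.701″.

Δφ = -1.70″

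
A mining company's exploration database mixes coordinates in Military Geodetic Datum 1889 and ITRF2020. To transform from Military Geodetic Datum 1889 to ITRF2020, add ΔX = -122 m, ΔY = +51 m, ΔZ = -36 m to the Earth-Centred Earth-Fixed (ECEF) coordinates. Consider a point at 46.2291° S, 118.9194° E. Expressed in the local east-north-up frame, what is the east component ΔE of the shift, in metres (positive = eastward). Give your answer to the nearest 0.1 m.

The local east axis at (φ, λ) is (−sin λ, cos λ, 0), so ΔE = −sin(118.9194°)·(-122) + cos(118.9194°)·51 = 82.12 m.

ΔE = 82.1 m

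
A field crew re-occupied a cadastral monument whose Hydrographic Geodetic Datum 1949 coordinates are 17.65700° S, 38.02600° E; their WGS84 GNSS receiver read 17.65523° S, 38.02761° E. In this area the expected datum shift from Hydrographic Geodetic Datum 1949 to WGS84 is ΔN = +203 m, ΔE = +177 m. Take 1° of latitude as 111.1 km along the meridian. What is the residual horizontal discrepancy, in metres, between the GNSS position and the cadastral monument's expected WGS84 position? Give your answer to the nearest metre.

9 m

Observed coordinate differences: Δφ = +0.00177°, Δλ = +0.00161°.
Converting to metres (1° lat = 111100 m, cos φ = 0.952889): observed ΔN = 196.6 m, observed ΔE = 170.4 m.
Subtracting the expected shift leaves a residual of 196.6 − (203) = -6.4 m north and 170.4 − (177) = -6.6 m east.
Residual distance = √((-6.4)² + (-6.6)²) = 9.1 m.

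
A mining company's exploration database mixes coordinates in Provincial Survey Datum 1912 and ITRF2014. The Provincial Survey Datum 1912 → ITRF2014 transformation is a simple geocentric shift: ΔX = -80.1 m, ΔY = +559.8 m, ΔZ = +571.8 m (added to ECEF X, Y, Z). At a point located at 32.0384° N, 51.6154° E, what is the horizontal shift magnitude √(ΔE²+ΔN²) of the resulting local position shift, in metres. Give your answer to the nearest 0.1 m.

495.9 m

The local east axis at (φ, λ) is (−sin λ, cos λ, 0), so ΔE = −sin(51.6154°)·(-80.1) + cos(51.6154°)·559.8 = 410.39 m.
The local north axis is (−sin φ cos λ, −sin φ sin λ, cos φ), giving ΔN = 26.385 − 232.781 + 484.711 = 278.32 m.
Horizontal magnitude = √(ΔE² + ΔN²) = √(410.39² + 278.32²) = 495.86 m.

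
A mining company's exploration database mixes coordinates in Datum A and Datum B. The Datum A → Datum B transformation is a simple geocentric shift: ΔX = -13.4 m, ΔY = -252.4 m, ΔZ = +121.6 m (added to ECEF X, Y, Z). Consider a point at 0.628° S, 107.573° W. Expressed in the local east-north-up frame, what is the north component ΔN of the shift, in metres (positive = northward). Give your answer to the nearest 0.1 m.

ΔN = 124.3 m

At φ = -0.628°, λ = -107.573°: sin φ = -0.010960, cos φ = 0.999940, sin λ = -0.953333, cos λ = -0.301921.
ΔN = −sin φ cos λ·ΔX − sin φ sin λ·ΔY + cos φ·ΔZ = −(-0.010960)(-0.301921)(-13.4) − (-0.010960)(-0.953333)(-252.4) + (0.999940)(121.6) = 124.27 m.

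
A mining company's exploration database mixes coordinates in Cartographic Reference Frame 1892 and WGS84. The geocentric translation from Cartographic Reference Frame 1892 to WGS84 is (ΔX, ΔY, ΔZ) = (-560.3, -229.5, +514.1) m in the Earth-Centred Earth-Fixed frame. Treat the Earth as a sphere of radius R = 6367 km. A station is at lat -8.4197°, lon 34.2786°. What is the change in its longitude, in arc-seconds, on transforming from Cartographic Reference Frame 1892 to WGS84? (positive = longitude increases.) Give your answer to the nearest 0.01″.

Δλ = 4.12″

sin φ = -0.146423, cos φ = 0.989222, sin λ = 0.563217, cos λ = 0.826309.
East component: ΔE = −sin λ·ΔX + cos λ·ΔY = −(0.563217)(-560.3) + (0.826309)(-229.5) = 125.93 m.
1° of latitude spans πR/180 = 111125 m; at latitude φ, 1° of longitude spans that × cos φ = 109927.4 m, so Δλ = 125.93 / 109927.4 × 3600 = 4.124″.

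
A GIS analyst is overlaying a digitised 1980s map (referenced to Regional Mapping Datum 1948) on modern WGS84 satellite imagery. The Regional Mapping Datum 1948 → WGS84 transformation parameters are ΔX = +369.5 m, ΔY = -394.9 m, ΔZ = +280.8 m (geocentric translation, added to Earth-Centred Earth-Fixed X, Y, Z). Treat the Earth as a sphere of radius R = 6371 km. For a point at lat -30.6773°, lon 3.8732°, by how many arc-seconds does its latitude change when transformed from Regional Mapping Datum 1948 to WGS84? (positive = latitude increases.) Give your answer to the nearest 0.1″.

sin φ = -0.510202, cos φ = 0.860054, sin λ = 0.067549, cos λ = 0.997716.
North component: ΔN = −sin φ cos λ·ΔX − sin φ sin λ·ΔY + cos φ·ΔZ = −(-0.510202)(0.997716)(369.5) − (-0.510202)(0.067549)(-394.9) + (0.860054)(280.8) = 415.98 m.
1° of latitude spans πR/180 = 111195 m, so Δφ = 415.98 / 111195 × 3600 = 13.468″.

Δφ = 13.5″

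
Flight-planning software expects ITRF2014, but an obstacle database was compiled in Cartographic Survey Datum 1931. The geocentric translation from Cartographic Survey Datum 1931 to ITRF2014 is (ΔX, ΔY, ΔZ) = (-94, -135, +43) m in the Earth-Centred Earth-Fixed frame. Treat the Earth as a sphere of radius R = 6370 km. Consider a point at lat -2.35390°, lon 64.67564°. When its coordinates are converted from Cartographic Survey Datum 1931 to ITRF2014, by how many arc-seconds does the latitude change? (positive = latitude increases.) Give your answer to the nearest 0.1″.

sin φ = -0.041072, cos φ = 0.999156, sin λ = 0.903901, cos λ = 0.427742.
North component: ΔN = −sin φ cos λ·ΔX − sin φ sin λ·ΔY + cos φ·ΔZ = −(-0.041072)(0.427742)(-94) − (-0.041072)(0.903901)(-135) + (0.999156)(43) = 36.30 m.
1° of latitude spans πR/180 = 111177 m, so Δφ = 36.30 / 111177 × 3600 = 1.175″.

Δφ = 1.2″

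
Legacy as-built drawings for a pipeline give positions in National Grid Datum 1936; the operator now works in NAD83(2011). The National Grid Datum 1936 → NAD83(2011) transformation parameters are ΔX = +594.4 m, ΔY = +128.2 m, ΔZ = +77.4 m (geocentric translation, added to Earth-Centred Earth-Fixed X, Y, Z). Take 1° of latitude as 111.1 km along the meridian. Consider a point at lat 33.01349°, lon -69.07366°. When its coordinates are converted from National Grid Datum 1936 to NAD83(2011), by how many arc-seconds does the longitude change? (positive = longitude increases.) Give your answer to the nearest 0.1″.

sin φ = 0.544836, cos φ = 0.838542, sin λ = -0.934040, cos λ = 0.357167.
East component: ΔE = −sin λ·ΔX + cos λ·ΔY = −(-0.934040)(594.4) + (0.357167)(128.2) = 600.98 m.
1° of latitude spans 111100 m; at latitude φ, 1° of longitude spans that × cos φ = 93162.1 m, so Δλ = 600.98 / 93162.1 × 3600 = 23.223″.

Δλ = 23.2″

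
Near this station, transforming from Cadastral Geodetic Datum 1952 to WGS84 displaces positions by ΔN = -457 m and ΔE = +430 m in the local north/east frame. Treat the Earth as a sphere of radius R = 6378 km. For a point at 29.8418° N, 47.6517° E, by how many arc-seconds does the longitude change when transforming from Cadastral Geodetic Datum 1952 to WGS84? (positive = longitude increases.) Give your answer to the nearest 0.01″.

Δλ = 16.03″

At latitude 29.8418°, cos φ = 0.867403.
One radian of longitude at latitude φ spans R cos φ, so Δλ = ΔE / (R cos φ) = 430.0 / (6378000 × 0.867403) = 7.7725e-05 rad = 16.032″.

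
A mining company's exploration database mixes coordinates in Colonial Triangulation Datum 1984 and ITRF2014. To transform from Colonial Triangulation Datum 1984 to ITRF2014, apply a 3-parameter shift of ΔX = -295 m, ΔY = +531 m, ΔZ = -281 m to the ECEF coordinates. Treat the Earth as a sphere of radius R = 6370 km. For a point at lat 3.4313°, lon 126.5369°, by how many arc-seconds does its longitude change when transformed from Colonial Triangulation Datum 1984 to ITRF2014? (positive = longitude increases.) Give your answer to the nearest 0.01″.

sin φ = 0.059852, cos φ = 0.998207, sin λ = 0.803474, cos λ = -0.595340.
East component: ΔE = −sin λ·ΔX + cos λ·ΔY = −(0.803474)(-295) + (-0.595340)(531) = -79.10 m.
1° of latitude spans πR/180 = 111177 m; at latitude φ, 1° of longitude spans that × cos φ = 110978.2 m, so Δλ = -79.10 / 110978.2 × 3600 = -2.566″.

Δλ = -2.57″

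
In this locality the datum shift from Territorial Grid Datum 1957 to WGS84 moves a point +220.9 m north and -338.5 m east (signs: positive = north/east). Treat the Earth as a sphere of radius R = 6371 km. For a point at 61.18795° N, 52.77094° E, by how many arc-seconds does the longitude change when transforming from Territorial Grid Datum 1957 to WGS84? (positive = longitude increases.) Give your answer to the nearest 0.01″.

Δλ = -22.74″

At latitude 61.18795°, cos φ = 0.481938.
One radian of longitude at latitude φ spans R cos φ, so Δλ = ΔE / (R cos φ) = -338.5 / (6371000 × 0.481938) = -1.1025e-04 rad = -22.740″.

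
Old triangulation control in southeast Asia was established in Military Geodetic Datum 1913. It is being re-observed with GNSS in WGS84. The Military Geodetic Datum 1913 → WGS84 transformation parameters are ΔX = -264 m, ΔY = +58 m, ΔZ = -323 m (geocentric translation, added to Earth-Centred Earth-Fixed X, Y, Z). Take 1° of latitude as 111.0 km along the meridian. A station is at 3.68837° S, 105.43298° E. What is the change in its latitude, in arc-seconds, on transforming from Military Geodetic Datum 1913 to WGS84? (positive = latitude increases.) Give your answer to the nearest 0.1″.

Δφ = -10.2″

sin φ = -0.064330, cos φ = 0.997929, sin λ = 0.963942, cos λ = -0.266111.
North component: ΔN = −sin φ cos λ·ΔX − sin φ sin λ·ΔY + cos φ·ΔZ = −(-0.064330)(-0.266111)(-264) − (-0.064330)(0.963942)(58) + (0.997929)(-323) = -314.22 m.
1° of latitude spans 111000 m, so Δφ = -314.22 / 111000 × 3600 = -10.191″.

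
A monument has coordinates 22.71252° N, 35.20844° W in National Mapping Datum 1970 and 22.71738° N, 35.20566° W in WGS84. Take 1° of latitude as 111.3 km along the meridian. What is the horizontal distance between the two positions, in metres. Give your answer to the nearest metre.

Δφ = 22.71738° − 22.71252° = +0.00486°; Δλ = -35.20566° − -35.20844° = +0.00278°.
ΔN = Δφ × 111300 = 540.9 m; ΔE = Δλ × 111300 × cos(22.71252°) = +0.00278 × 111300 × 0.922454 = 285.4 m.
Distance = √(ΔE² + ΔN²) = √(285.4² + 540.9²) = 611.6 m.

612 m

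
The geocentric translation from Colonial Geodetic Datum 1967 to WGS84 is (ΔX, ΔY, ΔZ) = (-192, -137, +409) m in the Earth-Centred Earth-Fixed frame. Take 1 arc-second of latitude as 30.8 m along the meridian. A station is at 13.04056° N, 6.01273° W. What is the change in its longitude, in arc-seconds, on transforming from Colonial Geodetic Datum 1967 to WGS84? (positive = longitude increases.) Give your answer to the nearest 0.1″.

Δλ = -5.2″

sin φ = 0.225641, cos φ = 0.974211, sin λ = -0.104749, cos λ = 0.994499.
East component: ΔE = −sin λ·ΔX + cos λ·ΔY = −(-0.104749)(-192) + (0.994499)(-137) = -156.36 m.
1° of latitude spans 3600 × 30.80 = 110880 m; at latitude φ, 1° of longitude spans that × cos φ = 108020.5 m, so Δλ = -156.36 / 108020.5 × 3600 = -5.211″.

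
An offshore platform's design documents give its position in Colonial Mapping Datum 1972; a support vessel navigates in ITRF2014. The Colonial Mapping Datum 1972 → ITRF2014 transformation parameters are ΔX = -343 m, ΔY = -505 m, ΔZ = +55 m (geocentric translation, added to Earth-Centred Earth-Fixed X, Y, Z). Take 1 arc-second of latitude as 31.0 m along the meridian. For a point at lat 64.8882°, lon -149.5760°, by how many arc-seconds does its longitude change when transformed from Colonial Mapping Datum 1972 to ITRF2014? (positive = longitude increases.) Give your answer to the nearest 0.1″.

Δλ = 19.9″

sin φ = 0.905481, cos φ = 0.424386, sin λ = -0.506395, cos λ = -0.862302.
East component: ΔE = −sin λ·ΔX + cos λ·ΔY = −(-0.506395)(-343) + (-0.862302)(-505) = 261.77 m.
1° of latitude spans 3600 × 31.00 = 111600 m; at latitude φ, 1° of longitude spans that × cos φ = 47361.5 m, so Δλ = 261.77 / 47361.5 × 3600 = 19.897″.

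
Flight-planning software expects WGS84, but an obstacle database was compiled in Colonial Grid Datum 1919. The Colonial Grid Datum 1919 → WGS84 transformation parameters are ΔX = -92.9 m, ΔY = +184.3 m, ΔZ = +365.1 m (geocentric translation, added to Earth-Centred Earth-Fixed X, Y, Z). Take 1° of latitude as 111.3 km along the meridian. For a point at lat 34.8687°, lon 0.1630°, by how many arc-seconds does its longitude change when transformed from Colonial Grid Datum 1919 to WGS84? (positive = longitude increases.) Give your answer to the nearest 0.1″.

sin φ = 0.571698, cos φ = 0.820464, sin λ = 0.002845, cos λ = 0.999996.
East component: ΔE = −sin λ·ΔX + cos λ·ΔY = −(0.002845)(-92.9) + (0.999996)(184.3) = 184.56 m.
1° of latitude spans 111300 m; at latitude φ, 1° of longitude spans that × cos φ = 91317.7 m, so Δλ = 184.56 / 91317.7 × 3600 = 7.276″.

Δλ = 7.3″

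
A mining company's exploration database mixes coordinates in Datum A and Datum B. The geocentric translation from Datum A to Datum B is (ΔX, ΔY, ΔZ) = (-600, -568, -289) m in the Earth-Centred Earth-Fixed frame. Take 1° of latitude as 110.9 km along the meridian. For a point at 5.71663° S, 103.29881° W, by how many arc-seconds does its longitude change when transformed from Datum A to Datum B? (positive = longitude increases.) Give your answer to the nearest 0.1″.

sin φ = -0.099609, cos φ = 0.995027, sin λ = -0.973184, cos λ = -0.230030.
East component: ΔE = −sin λ·ΔX + cos λ·ΔY = −(-0.973184)(-600) + (-0.230030)(-568) = -453.25 m.
1° of latitude spans 110900 m; at latitude φ, 1° of longitude spans that × cos φ = 110348.5 m, so Δλ = -453.25 / 110348.5 × 3600 = -14.787″.

Δλ = -14.8″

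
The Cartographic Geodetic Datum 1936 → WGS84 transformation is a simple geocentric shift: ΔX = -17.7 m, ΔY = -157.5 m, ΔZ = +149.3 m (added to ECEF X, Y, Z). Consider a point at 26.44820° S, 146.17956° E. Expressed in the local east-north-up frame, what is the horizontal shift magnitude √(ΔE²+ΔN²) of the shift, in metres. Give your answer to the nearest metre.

173 m

At φ = -26.44820°, λ = 146.17956°: sin φ = -0.445389, cos φ = 0.895337, sin λ = 0.556592, cos λ = -0.830786.
ΔE = −sin λ·ΔX + cos λ·ΔY = −(0.556592)·(-17.7) + (-0.830786)·(-157.5) = 140.70 m.
ΔN = −sin φ cos λ·ΔX − sin φ sin λ·ΔY + cos φ·ΔZ = −(-0.445389)(-0.830786)(-17.7) − (-0.445389)(0.556592)(-157.5) + (0.895337)(149.3) = 101.18 m.
Horizontal magnitude = √(ΔE² + ΔN²) = √(140.70² + 101.18²) = 173.30 m.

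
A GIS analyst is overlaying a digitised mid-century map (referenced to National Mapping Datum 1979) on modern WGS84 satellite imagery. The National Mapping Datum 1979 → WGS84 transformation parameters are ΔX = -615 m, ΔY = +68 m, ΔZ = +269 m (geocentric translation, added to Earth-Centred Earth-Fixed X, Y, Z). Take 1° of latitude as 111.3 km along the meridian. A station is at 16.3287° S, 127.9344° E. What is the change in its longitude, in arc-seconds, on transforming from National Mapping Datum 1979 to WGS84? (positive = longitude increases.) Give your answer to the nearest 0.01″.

sin φ = -0.281147, cos φ = 0.959665, sin λ = 0.788715, cos λ = -0.614759.
East component: ΔE = −sin λ·ΔX + cos λ·ΔY = −(0.788715)(-615) + (-0.614759)(68) = 443.26 m.
1° of latitude spans 111300 m; at latitude φ, 1° of longitude spans that × cos φ = 106810.7 m, so Δλ = 443.26 / 106810.7 × 3600 = 14.940″.

Δλ = 14.94″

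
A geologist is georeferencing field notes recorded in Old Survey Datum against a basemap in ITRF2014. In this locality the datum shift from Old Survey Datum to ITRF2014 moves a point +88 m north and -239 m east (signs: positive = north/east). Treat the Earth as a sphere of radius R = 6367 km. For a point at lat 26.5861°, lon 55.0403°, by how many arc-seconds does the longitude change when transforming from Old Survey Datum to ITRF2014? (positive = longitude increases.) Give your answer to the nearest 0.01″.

At latitude 26.5861°, cos φ = 0.894263.
One radian of longitude at latitude φ spans R cos φ, so Δλ = ΔE / (R cos φ) = -239.0 / (6367000 × 0.894263) = -4.1976e-05 rad = -8.658″.

Δλ = -8.66″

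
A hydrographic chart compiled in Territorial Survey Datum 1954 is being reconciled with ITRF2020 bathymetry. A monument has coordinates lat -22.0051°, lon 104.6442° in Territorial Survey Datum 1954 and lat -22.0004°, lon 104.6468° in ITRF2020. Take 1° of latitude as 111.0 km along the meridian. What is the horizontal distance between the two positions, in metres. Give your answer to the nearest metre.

Δφ = -22.0004° − -22.0051° = +0.0047°; Δλ = 104.6468° − 104.6442° = +0.0026°.
ΔN = Δφ × 111000 = 521.7 m; ΔE = Δλ × 111000 × cos(-22.0051°) = +0.0026 × 111000 × 0.927151 = 267.6 m.
Distance = √(ΔE² + ΔN²) = √(267.6² + 521.7²) = 586.3 m.

586 m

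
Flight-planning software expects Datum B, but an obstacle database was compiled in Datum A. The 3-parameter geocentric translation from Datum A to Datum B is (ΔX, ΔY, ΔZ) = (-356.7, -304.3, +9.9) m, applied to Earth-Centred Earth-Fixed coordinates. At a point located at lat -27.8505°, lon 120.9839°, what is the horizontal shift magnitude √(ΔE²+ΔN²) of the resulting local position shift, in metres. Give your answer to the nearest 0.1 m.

The local east axis at (φ, λ) is (−sin λ, cos λ, 0), so ΔE = −sin(120.9839°)·(-356.7) + cos(120.9839°)·(-304.3) = 462.46 m.
The local north axis is (−sin φ cos λ, −sin φ sin λ, cos φ), giving ΔN = 85.785 − 121.874 + 8.753 = -27.34 m.
Horizontal magnitude = √(ΔE² + ΔN²) = √(462.46² + (-27.34)²) = 463.26 m.

463.3 m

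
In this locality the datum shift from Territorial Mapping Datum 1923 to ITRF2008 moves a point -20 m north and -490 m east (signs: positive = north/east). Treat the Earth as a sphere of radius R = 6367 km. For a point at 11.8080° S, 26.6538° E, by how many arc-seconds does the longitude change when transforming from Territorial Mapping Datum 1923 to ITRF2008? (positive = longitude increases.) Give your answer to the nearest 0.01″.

Δλ = -16.22″

At latitude -11.8080°, cos φ = 0.978839.
One radian of longitude at latitude φ spans R cos φ, so Δλ = ΔE / (R cos φ) = -490.0 / (6367000 × 0.978839) = -7.8623e-05 rad = -16.217″.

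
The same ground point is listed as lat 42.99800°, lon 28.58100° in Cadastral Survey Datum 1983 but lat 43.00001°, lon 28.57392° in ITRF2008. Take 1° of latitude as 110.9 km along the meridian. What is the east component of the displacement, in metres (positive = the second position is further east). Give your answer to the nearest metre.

Δφ = 43.00001° − 42.99800° = +0.00201°; Δλ = 28.57392° − 28.58100° = -0.00708°.
ΔN = Δφ × 110900 = 222.9 m; ΔE = Δλ × 110900 × cos(42.99800°) = -0.00708 × 110900 × 0.731378 = -574.3 m.

ΔE = -574 m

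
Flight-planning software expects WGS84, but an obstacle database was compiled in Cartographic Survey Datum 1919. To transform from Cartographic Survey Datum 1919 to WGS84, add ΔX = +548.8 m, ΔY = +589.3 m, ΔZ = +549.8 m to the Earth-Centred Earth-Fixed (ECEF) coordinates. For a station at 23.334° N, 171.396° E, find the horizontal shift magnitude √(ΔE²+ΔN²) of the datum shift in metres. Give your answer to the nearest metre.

954 m

At φ = 23.334°, λ = 171.396°: sin φ = 0.396090, cos φ = 0.918211, sin λ = 0.149604, cos λ = -0.988746.
ΔE = −sin λ·ΔX + cos λ·ΔY = −(0.149604)·(548.8) + (-0.988746)·(589.3) = -664.77 m.
ΔN = −sin φ cos λ·ΔX − sin φ sin λ·ΔY + cos φ·ΔZ = −(0.396090)(-0.988746)(548.8) − (0.396090)(0.149604)(589.3) + (0.918211)(549.8) = 684.84 m.
Horizontal magnitude = √(ΔE² + ΔN²) = √((-664.77)² + 684.84²) = 954.43 m.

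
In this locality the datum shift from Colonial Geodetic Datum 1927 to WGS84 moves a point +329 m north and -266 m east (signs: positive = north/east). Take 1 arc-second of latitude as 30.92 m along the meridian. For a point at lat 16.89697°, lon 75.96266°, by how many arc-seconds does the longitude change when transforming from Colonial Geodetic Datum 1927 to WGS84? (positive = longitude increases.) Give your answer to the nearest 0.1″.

At latitude 16.89697°, cos φ = 0.956829.
1″ of longitude at this latitude = 30.92 × cos φ = 29.5852 m, so Δλ = -266.0 / 29.5852 = -8.991″.

Δλ = -9.0″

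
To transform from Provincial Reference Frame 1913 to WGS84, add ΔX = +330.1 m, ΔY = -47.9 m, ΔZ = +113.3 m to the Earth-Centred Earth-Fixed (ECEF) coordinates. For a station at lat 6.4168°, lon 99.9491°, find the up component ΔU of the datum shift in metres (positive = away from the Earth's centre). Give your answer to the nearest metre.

ΔU = -91 m

At φ = 6.4168°, λ = 99.9491°: sin φ = 0.111760, cos φ = 0.993735, sin λ = 0.984962, cos λ = -0.172773.
ΔU = cos φ cos λ·ΔX + cos φ sin λ·ΔY + sin φ·ΔZ = (0.993735)(-0.172773)(330.1) + (0.993735)(0.984962)(-47.9) + (0.111760)(113.3) = -90.90 m.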